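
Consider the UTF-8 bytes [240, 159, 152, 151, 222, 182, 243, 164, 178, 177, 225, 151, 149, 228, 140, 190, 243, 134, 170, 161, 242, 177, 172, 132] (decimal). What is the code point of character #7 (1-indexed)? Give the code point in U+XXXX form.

Offset 0: leading byte 0xF0 = 11110000 → 4-byte char #1 = F0 9F 98 97.
Offset 4: leading byte 0xDE = 11011110 → 2-byte char #2 = DE B6.
Offset 6: leading byte 0xF3 = 11110011 → 4-byte char #3 = F3 A4 B2 B1.
Offset 10: leading byte 0xE1 = 11100001 → 3-byte char #4 = E1 97 95.
Offset 13: leading byte 0xE4 = 11100100 → 3-byte char #5 = E4 8C BE.
Offset 16: leading byte 0xF3 = 11110011 → 4-byte char #6 = F3 86 AA A1.
Offset 20: leading byte 0xF2 = 11110010 → 4-byte char #7 = F2 B1 AC 84.
Leading byte 0xF2 = 11110010 matches 11110xxx → 4-byte sequence.
Byte 1: 0xF2 = 11110010, payload 010 (3 bits).
Byte 2: 0xB1 = 10110001 (10xxxxxx ✓), payload 110001.
Byte 3: 0xAC = 10101100 (10xxxxxx ✓), payload 101100.
Byte 4: 0x84 = 10000100 (10xxxxxx ✓), payload 000100.
Concatenate: 010110001101100000100 = 0xB1B04 (21 bits → U+B1B04).

U+B1B04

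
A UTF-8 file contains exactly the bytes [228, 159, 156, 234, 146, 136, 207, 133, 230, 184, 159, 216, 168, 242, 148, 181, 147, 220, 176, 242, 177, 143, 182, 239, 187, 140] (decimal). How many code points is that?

Byte at offset 0: 0xE4 = 11100100 → 3-byte char (#1). Advance 3.
Byte at offset 3: 0xEA = 11101010 → 3-byte char (#2). Advance 3.
Byte at offset 6: 0xCF = 11001111 → 2-byte char (#3). Advance 2.
Byte at offset 8: 0xE6 = 11100110 → 3-byte char (#4). Advance 3.
Byte at offset 11: 0xD8 = 11011000 → 2-byte char (#5). Advance 2.
Byte at offset 13: 0xF2 = 11110010 → 4-byte char (#6). Advance 4.
Byte at offset 17: 0xDC = 11011100 → 2-byte char (#7). Advance 2.
Byte at offset 19: 0xF2 = 11110010 → 4-byte char (#8). Advance 4.
Byte at offset 23: 0xEF = 11101111 → 3-byte char (#9). Advance 3.
Reached end at offset 26 after 9 code points.

9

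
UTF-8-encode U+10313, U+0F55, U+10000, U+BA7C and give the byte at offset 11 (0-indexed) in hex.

0xEB

U+10313 → 4-byte form F0 90 8C 93 at offsets 0–3.
U+0F55 → 3-byte form E0 BD 95 at offsets 4–6.
U+10000 → 4-byte form F0 90 80 80 at offsets 7–10.
U+BA7C → 3-byte form EB A9 BC at offsets 11–13.
Offset 11 falls in char 4's range; it's byte 1 of EB A9 BC = 0xEB.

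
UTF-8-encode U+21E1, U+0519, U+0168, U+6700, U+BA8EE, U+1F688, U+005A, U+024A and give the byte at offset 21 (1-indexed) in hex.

0x8A

1-indexed offset 21 is 0-indexed offset 20.
U+21E1 → 3-byte form E2 87 A1 at offsets 0–2.
U+0519 → 2-byte form D4 99 at offsets 3–4.
U+0168 → 2-byte form C5 A8 at offsets 5–6.
U+6700 → 3-byte form E6 9C 80 at offsets 7–9.
U+BA8EE → 4-byte form F2 BA A3 AE at offsets 10–13.
U+1F688 → 4-byte form F0 9F 9A 88 at offsets 14–17.
U+005A → 1-byte form 5A at offsets 18–18.
U+024A → 2-byte form C9 8A at offsets 19–20.
Offset 20 falls in char 8's range; it's byte 2 of C9 8A = 0x8A.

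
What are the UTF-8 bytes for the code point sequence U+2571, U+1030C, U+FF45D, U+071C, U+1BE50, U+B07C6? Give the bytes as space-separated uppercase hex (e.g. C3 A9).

E2 95 B1 F0 90 8C 8C F3 BF 91 9D DC 9C F0 9B B9 90 F2 B0 9F 86

U+2571: 3-byte form → E2 95 B1.
U+1030C: 4-byte form → F0 90 8C 8C.
U+FF45D: 4-byte form → F3 BF 91 9D.
U+071C: 2-byte form → DC 9C.
U+1BE50: 4-byte form → F0 9B B9 90.
U+B07C6: 4-byte form → F2 B0 9F 86.
Concatenated (21 bytes): E2 95 B1 F0 90 8C 8C F3 BF 91 9D DC 9C F0 9B B9 90 F2 B0 9F 86.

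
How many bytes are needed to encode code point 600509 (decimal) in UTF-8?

U+929BD = 0x929BD. UTF-8 uses 1 byte below 0x80, 2 below 0x800, 3 below 0x10000, 4 up to 0x10FFFF. 0x929BD is in U+10000–U+10FFFF → 4 bytes.

4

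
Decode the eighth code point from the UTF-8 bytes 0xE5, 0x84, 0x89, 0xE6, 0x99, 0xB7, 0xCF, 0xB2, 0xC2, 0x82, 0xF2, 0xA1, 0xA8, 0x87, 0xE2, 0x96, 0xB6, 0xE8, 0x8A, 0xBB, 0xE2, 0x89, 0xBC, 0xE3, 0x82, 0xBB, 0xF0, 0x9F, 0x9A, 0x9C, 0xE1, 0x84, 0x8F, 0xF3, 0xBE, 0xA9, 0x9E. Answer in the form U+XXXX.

U+227C

Offset 0: leading byte 0xE5 = 11100101 → 3-byte char #1 = E5 84 89.
Offset 3: leading byte 0xE6 = 11100110 → 3-byte char #2 = E6 99 B7.
Offset 6: leading byte 0xCF = 11001111 → 2-byte char #3 = CF B2.
Offset 8: leading byte 0xC2 = 11000010 → 2-byte char #4 = C2 82.
Offset 10: leading byte 0xF2 = 11110010 → 4-byte char #5 = F2 A1 A8 87.
Offset 14: leading byte 0xE2 = 11100010 → 3-byte char #6 = E2 96 B6.
Offset 17: leading byte 0xE8 = 11101000 → 3-byte char #7 = E8 8A BB.
Offset 20: leading byte 0xE2 = 11100010 → 3-byte char #8 = E2 89 BC.
Leading byte 0xE2 = 11100010 matches 1110xxxx → 3-byte sequence.
Byte 1: 0xE2 = 11100010, payload 0010 (4 bits).
Byte 2: 0x89 = 10001001 (10xxxxxx ✓), payload 001001.
Byte 3: 0xBC = 10111100 (10xxxxxx ✓), payload 111100.
Concatenate: 0010001001111100 = 0x227C (16 bits → U+227C).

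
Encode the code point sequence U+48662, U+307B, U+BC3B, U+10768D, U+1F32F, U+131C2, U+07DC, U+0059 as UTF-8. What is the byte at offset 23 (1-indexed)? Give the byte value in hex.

0xDF

1-indexed offset 23 is 0-indexed offset 22.
U+48662 → 4-byte form F1 88 99 A2 at offsets 0–3.
U+307B → 3-byte form E3 81 BB at offsets 4–6.
U+BC3B → 3-byte form EB B0 BB at offsets 7–9.
U+10768D → 4-byte form F4 87 9A 8D at offsets 10–13.
U+1F32F → 4-byte form F0 9F 8C AF at offsets 14–17.
U+131C2 → 4-byte form F0 93 87 82 at offsets 18–21.
U+07DC → 2-byte form DF 9C at offsets 22–23.
Offset 22 falls in char 7's range; it's byte 1 of DF 9C = 0xDF.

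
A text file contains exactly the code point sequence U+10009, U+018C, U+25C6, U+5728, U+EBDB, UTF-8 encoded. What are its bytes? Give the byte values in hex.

F0 90 80 89 C6 8C E2 97 86 E5 9C A8 EE AF 9B

U+10009: 4-byte form → F0 90 80 89.
U+018C: 2-byte form → C6 8C.
U+25C6: 3-byte form → E2 97 86.
U+5728: 3-byte form → E5 9C A8.
U+EBDB: 3-byte form → EE AF 9B.
Concatenated (15 bytes): F0 90 80 89 C6 8C E2 97 86 E5 9C A8 EE AF 9B.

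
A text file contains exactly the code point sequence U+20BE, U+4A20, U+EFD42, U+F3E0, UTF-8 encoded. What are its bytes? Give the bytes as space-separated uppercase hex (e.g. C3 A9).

U+20BE: 3-byte form → E2 82 BE.
U+4A20: 3-byte form → E4 A8 A0.
U+EFD42: 4-byte form → F3 AF B5 82.
U+F3E0: 3-byte form → EF 8F A0.
Concatenated (13 bytes): E2 82 BE E4 A8 A0 F3 AF B5 82 EF 8F A0.

E2 82 BE E4 A8 A0 F3 AF B5 82 EF 8F A0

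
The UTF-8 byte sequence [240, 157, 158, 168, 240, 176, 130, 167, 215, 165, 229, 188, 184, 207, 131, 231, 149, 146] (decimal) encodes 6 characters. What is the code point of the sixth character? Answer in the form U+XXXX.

Offset 0: leading byte 0xF0 = 11110000 → 4-byte char #1 = F0 9D 9E A8.
Offset 4: leading byte 0xF0 = 11110000 → 4-byte char #2 = F0 B0 82 A7.
Offset 8: leading byte 0xD7 = 11010111 → 2-byte char #3 = D7 A5.
Offset 10: leading byte 0xE5 = 11100101 → 3-byte char #4 = E5 BC B8.
Offset 13: leading byte 0xCF = 11001111 → 2-byte char #5 = CF 83.
Offset 15: leading byte 0xE7 = 11100111 → 3-byte char #6 = E7 95 92.
Leading byte 0xE7 = 11100111 matches 1110xxxx → 3-byte sequence.
Byte 1: 0xE7 = 11100111, payload 0111 (4 bits).
Byte 2: 0x95 = 10010101 (10xxxxxx ✓), payload 010101.
Byte 3: 0x92 = 10010010 (10xxxxxx ✓), payload 010010.
Concatenate: 0111010101010010 = 0x7552 (16 bits → U+7552).

U+7552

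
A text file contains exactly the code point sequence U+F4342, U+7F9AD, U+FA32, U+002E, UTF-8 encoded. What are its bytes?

F3 B4 8D 82 F1 BF A6 AD EF A8 B2 2E

U+F4342: 4-byte form → F3 B4 8D 82.
U+7F9AD: 4-byte form → F1 BF A6 AD.
U+FA32: 3-byte form → EF A8 B2.
U+002E: 1-byte form → 2E.
Concatenated (12 bytes): F3 B4 8D 82 F1 BF A6 AD EF A8 B2 2E.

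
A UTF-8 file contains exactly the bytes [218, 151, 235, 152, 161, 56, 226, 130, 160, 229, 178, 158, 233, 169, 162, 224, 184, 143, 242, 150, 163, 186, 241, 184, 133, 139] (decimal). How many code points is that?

Byte at offset 0: 0xDA = 11011010 → 2-byte char (#1). Advance 2.
Byte at offset 2: 0xEB = 11101011 → 3-byte char (#2). Advance 3.
Byte at offset 5: 0x38 = 00111000 → 1-byte char (#3). Advance 1.
Byte at offset 6: 0xE2 = 11100010 → 3-byte char (#4). Advance 3.
Byte at offset 9: 0xE5 = 11100101 → 3-byte char (#5). Advance 3.
Byte at offset 12: 0xE9 = 11101001 → 3-byte char (#6). Advance 3.
Byte at offset 15: 0xE0 = 11100000 → 3-byte char (#7). Advance 3.
Byte at offset 18: 0xF2 = 11110010 → 4-byte char (#8). Advance 4.
Byte at offset 22: 0xF1 = 11110001 → 4-byte char (#9). Advance 4.
Reached end at offset 26 after 9 code points.

9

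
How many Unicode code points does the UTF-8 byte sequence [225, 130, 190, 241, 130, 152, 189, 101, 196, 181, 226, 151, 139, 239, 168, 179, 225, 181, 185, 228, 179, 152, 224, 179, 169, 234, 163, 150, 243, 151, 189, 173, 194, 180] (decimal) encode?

Byte at offset 0: 0xE1 = 11100001 → 3-byte char (#1). Advance 3.
Byte at offset 3: 0xF1 = 11110001 → 4-byte char (#2). Advance 4.
Byte at offset 7: 0x65 = 01100101 → 1-byte char (#3). Advance 1.
Byte at offset 8: 0xC4 = 11000100 → 2-byte char (#4). Advance 2.
Byte at offset 10: 0xE2 = 11100010 → 3-byte char (#5). Advance 3.
Byte at offset 13: 0xEF = 11101111 → 3-byte char (#6). Advance 3.
Byte at offset 16: 0xE1 = 11100001 → 3-byte char (#7). Advance 3.
Byte at offset 19: 0xE4 = 11100100 → 3-byte char (#8). Advance 3.
Byte at offset 22: 0xE0 = 11100000 → 3-byte char (#9). Advance 3.
Byte at offset 25: 0xEA = 11101010 → 3-byte char (#10). Advance 3.
Byte at offset 28: 0xF3 = 11110011 → 4-byte char (#11). Advance 4.
Byte at offset 32: 0xC2 = 11000010 → 2-byte char (#12). Advance 2.
Reached end at offset 34 after 12 code points.

12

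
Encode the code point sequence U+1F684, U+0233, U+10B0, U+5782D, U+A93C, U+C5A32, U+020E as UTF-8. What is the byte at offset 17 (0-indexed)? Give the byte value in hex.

0x85

U+1F684 → 4-byte form F0 9F 9A 84 at offsets 0–3.
U+0233 → 2-byte form C8 B3 at offsets 4–5.
U+10B0 → 3-byte form E1 82 B0 at offsets 6–8.
U+5782D → 4-byte form F1 97 A0 AD at offsets 9–12.
U+A93C → 3-byte form EA A4 BC at offsets 13–15.
U+C5A32 → 4-byte form F3 85 A8 B2 at offsets 16–19.
Offset 17 falls in char 6's range; it's byte 2 of F3 85 A8 B2 = 0x85.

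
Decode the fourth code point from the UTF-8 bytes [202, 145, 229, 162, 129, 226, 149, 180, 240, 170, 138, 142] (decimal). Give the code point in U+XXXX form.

U+2A28E

Offset 0: leading byte 0xCA = 11001010 → 2-byte char #1 = CA 91.
Offset 2: leading byte 0xE5 = 11100101 → 3-byte char #2 = E5 A2 81.
Offset 5: leading byte 0xE2 = 11100010 → 3-byte char #3 = E2 95 B4.
Offset 8: leading byte 0xF0 = 11110000 → 4-byte char #4 = F0 AA 8A 8E.
Leading byte 0xF0 = 11110000 matches 11110xxx → 4-byte sequence.
Byte 1: 0xF0 = 11110000, payload 000 (3 bits).
Byte 2: 0xAA = 10101010 (10xxxxxx ✓), payload 101010.
Byte 3: 0x8A = 10001010 (10xxxxxx ✓), payload 001010.
Byte 4: 0x8E = 10001110 (10xxxxxx ✓), payload 001110.
Concatenate: 000101010001010001110 = 0x2A28E (21 bits → U+2A28E).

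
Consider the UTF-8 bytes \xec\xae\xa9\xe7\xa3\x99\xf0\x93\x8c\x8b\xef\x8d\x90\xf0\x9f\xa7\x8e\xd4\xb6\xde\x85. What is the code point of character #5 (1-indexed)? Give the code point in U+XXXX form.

U+1F9CE

Offset 0: leading byte 0xEC = 11101100 → 3-byte char #1 = EC AE A9.
Offset 3: leading byte 0xE7 = 11100111 → 3-byte char #2 = E7 A3 99.
Offset 6: leading byte 0xF0 = 11110000 → 4-byte char #3 = F0 93 8C 8B.
Offset 10: leading byte 0xEF = 11101111 → 3-byte char #4 = EF 8D 90.
Offset 13: leading byte 0xF0 = 11110000 → 4-byte char #5 = F0 9F A7 8E.
Leading byte 0xF0 = 11110000 matches 11110xxx → 4-byte sequence.
Byte 1: 0xF0 = 11110000, payload 000 (3 bits).
Byte 2: 0x9F = 10011111 (10xxxxxx ✓), payload 011111.
Byte 3: 0xA7 = 10100111 (10xxxxxx ✓), payload 100111.
Byte 4: 0x8E = 10001110 (10xxxxxx ✓), payload 001110.
Concatenate: 000011111100111001110 = 0x1F9CE (21 bits → U+1F9CE).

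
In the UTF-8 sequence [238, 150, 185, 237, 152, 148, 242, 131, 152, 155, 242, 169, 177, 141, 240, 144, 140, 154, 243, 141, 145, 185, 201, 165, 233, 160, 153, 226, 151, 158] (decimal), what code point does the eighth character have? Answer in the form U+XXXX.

Offset 0: leading byte 0xEE = 11101110 → 3-byte char #1 = EE 96 B9.
Offset 3: leading byte 0xED = 11101101 → 3-byte char #2 = ED 98 94.
Offset 6: leading byte 0xF2 = 11110010 → 4-byte char #3 = F2 83 98 9B.
Offset 10: leading byte 0xF2 = 11110010 → 4-byte char #4 = F2 A9 B1 8D.
Offset 14: leading byte 0xF0 = 11110000 → 4-byte char #5 = F0 90 8C 9A.
Offset 18: leading byte 0xF3 = 11110011 → 4-byte char #6 = F3 8D 91 B9.
Offset 22: leading byte 0xC9 = 11001001 → 2-byte char #7 = C9 A5.
Offset 24: leading byte 0xE9 = 11101001 → 3-byte char #8 = E9 A0 99.
Leading byte 0xE9 = 11101001 matches 1110xxxx → 3-byte sequence.
Byte 1: 0xE9 = 11101001, payload 1001 (4 bits).
Byte 2: 0xA0 = 10100000 (10xxxxxx ✓), payload 100000.
Byte 3: 0x99 = 10011001 (10xxxxxx ✓), payload 011001.
Concatenate: 1001100000011001 = 0x9819 (16 bits → U+9819).

U+9819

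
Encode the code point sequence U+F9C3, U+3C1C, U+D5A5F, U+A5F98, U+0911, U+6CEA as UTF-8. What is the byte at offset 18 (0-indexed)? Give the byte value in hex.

0xB3

U+F9C3 → 3-byte form EF A7 83 at offsets 0–2.
U+3C1C → 3-byte form E3 B0 9C at offsets 3–5.
U+D5A5F → 4-byte form F3 95 A9 9F at offsets 6–9.
U+A5F98 → 4-byte form F2 A5 BE 98 at offsets 10–13.
U+0911 → 3-byte form E0 A4 91 at offsets 14–16.
U+6CEA → 3-byte form E6 B3 AA at offsets 17–19.
Offset 18 falls in char 6's range; it's byte 2 of E6 B3 AA = 0xB3.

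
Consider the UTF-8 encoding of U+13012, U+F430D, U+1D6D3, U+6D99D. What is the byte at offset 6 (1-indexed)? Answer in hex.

1-indexed offset 6 is 0-indexed offset 5.
U+13012 → 4-byte form F0 93 80 92 at offsets 0–3.
U+F430D → 4-byte form F3 B4 8C 8D at offsets 4–7.
Offset 5 falls in char 2's range; it's byte 2 of F3 B4 8C 8D = 0xB4.

0xB4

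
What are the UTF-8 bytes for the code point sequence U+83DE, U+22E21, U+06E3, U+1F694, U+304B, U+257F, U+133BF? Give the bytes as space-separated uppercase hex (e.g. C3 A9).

E8 8F 9E F0 A2 B8 A1 DB A3 F0 9F 9A 94 E3 81 8B E2 95 BF F0 93 8E BF

U+83DE: 3-byte form → E8 8F 9E.
U+22E21: 4-byte form → F0 A2 B8 A1.
U+06E3: 2-byte form → DB A3.
U+1F694: 4-byte form → F0 9F 9A 94.
U+304B: 3-byte form → E3 81 8B.
U+257F: 3-byte form → E2 95 BF.
U+133BF: 4-byte form → F0 93 8E BF.
Concatenated (23 bytes): E8 8F 9E F0 A2 B8 A1 DB A3 F0 9F 9A 94 E3 81 8B E2 95 BF F0 93 8E BF.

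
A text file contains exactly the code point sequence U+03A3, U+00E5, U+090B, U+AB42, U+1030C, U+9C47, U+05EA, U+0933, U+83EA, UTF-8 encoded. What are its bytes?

U+03A3: 2-byte form → CE A3.
U+00E5: 2-byte form → C3 A5.
U+090B: 3-byte form → E0 A4 8B.
U+AB42: 3-byte form → EA AD 82.
U+1030C: 4-byte form → F0 90 8C 8C.
U+9C47: 3-byte form → E9 B1 87.
U+05EA: 2-byte form → D7 AA.
U+0933: 3-byte form → E0 A4 B3.
U+83EA: 3-byte form → E8 8F AA.
Concatenated (25 bytes): CE A3 C3 A5 E0 A4 8B EA AD 82 F0 90 8C 8C E9 B1 87 D7 AA E0 A4 B3 E8 8F AA.

CE A3 C3 A5 E0 A4 8B EA AD 82 F0 90 8C 8C E9 B1 87 D7 AA E0 A4 B3 E8 8F AA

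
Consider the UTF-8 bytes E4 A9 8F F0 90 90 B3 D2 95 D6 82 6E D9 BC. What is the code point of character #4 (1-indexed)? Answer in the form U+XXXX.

U+0582

Offset 0: leading byte 0xE4 = 11100100 → 3-byte char #1 = E4 A9 8F.
Offset 3: leading byte 0xF0 = 11110000 → 4-byte char #2 = F0 90 90 B3.
Offset 7: leading byte 0xD2 = 11010010 → 2-byte char #3 = D2 95.
Offset 9: leading byte 0xD6 = 11010110 → 2-byte char #4 = D6 82.
Leading byte 0xD6 = 11010110 matches 110xxxxx → 2-byte sequence.
Byte 1: 0xD6 = 11010110, payload 10110 (5 bits).
Byte 2: 0x82 = 10000010 (10xxxxxx ✓), payload 000010.
Concatenate: 10110000010 = 0x582 (11 bits → U+0582).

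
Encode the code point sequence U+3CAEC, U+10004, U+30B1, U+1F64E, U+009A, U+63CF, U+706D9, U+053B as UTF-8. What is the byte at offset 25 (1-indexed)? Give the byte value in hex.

0xD4

1-indexed offset 25 is 0-indexed offset 24.
U+3CAEC → 4-byte form F0 BC AB AC at offsets 0–3.
U+10004 → 4-byte form F0 90 80 84 at offsets 4–7.
U+30B1 → 3-byte form E3 82 B1 at offsets 8–10.
U+1F64E → 4-byte form F0 9F 99 8E at offsets 11–14.
U+009A → 2-byte form C2 9A at offsets 15–16.
U+63CF → 3-byte form E6 8F 8F at offsets 17–19.
U+706D9 → 4-byte form F1 B0 9B 99 at offsets 20–23.
U+053B → 2-byte form D4 BB at offsets 24–25.
Offset 24 falls in char 8's range; it's byte 1 of D4 BB = 0xD4.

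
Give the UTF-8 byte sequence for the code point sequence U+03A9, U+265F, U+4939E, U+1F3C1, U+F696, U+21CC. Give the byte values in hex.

U+03A9: 2-byte form → CE A9.
U+265F: 3-byte form → E2 99 9F.
U+4939E: 4-byte form → F1 89 8E 9E.
U+1F3C1: 4-byte form → F0 9F 8F 81.
U+F696: 3-byte form → EF 9A 96.
U+21CC: 3-byte form → E2 87 8C.
Concatenated (19 bytes): CE A9 E2 99 9F F1 89 8E 9E F0 9F 8F 81 EF 9A 96 E2 87 8C.

CE A9 E2 99 9F F1 89 8E 9E F0 9F 8F 81 EF 9A 96 E2 87 8C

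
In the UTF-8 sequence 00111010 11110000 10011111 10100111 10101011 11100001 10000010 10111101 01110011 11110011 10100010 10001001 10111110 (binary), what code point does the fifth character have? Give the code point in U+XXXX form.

U+E227E

Offset 0: leading byte 0x3A = 00111010 → 1-byte char #1 = 3A.
Offset 1: leading byte 0xF0 = 11110000 → 4-byte char #2 = F0 9F A7 AB.
Offset 5: leading byte 0xE1 = 11100001 → 3-byte char #3 = E1 82 BD.
Offset 8: leading byte 0x73 = 01110011 → 1-byte char #4 = 73.
Offset 9: leading byte 0xF3 = 11110011 → 4-byte char #5 = F3 A2 89 BE.
Leading byte 0xF3 = 11110011 matches 11110xxx → 4-byte sequence.
Byte 1: 0xF3 = 11110011, payload 011 (3 bits).
Byte 2: 0xA2 = 10100010 (10xxxxxx ✓), payload 100010.
Byte 3: 0x89 = 10001001 (10xxxxxx ✓), payload 001001.
Byte 4: 0xBE = 10111110 (10xxxxxx ✓), payload 111110.
Concatenate: 011100010001001111110 = 0xE227E (21 bits → U+E227E).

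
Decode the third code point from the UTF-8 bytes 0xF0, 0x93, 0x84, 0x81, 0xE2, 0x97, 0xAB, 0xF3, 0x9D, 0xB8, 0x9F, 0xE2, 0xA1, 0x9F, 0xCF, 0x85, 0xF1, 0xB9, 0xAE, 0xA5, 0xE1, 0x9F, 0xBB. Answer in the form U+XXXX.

U+DDE1F

Offset 0: leading byte 0xF0 = 11110000 → 4-byte char #1 = F0 93 84 81.
Offset 4: leading byte 0xE2 = 11100010 → 3-byte char #2 = E2 97 AB.
Offset 7: leading byte 0xF3 = 11110011 → 4-byte char #3 = F3 9D B8 9F.
Leading byte 0xF3 = 11110011 matches 11110xxx → 4-byte sequence.
Byte 1: 0xF3 = 11110011, payload 011 (3 bits).
Byte 2: 0x9D = 10011101 (10xxxxxx ✓), payload 011101.
Byte 3: 0xB8 = 10111000 (10xxxxxx ✓), payload 111000.
Byte 4: 0x9F = 10011111 (10xxxxxx ✓), payload 011111.
Concatenate: 011011101111000011111 = 0xDDE1F (21 bits → U+DDE1F).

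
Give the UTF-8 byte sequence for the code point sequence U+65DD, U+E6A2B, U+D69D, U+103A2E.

E6 97 9D F3 A6 A8 AB ED 9A 9D F4 83 A8 AE

U+65DD: 3-byte form → E6 97 9D.
U+E6A2B: 4-byte form → F3 A6 A8 AB.
U+D69D: 3-byte form → ED 9A 9D.
U+103A2E: 4-byte form → F4 83 A8 AE.
Concatenated (14 bytes): E6 97 9D F3 A6 A8 AB ED 9A 9D F4 83 A8 AE.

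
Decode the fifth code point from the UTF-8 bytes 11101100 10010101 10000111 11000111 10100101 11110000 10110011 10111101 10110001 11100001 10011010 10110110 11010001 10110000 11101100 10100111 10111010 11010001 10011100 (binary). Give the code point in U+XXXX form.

U+0470

Offset 0: leading byte 0xEC = 11101100 → 3-byte char #1 = EC 95 87.
Offset 3: leading byte 0xC7 = 11000111 → 2-byte char #2 = C7 A5.
Offset 5: leading byte 0xF0 = 11110000 → 4-byte char #3 = F0 B3 BD B1.
Offset 9: leading byte 0xE1 = 11100001 → 3-byte char #4 = E1 9A B6.
Offset 12: leading byte 0xD1 = 11010001 → 2-byte char #5 = D1 B0.
Leading byte 0xD1 = 11010001 matches 110xxxxx → 2-byte sequence.
Byte 1: 0xD1 = 11010001, payload 10001 (5 bits).
Byte 2: 0xB0 = 10110000 (10xxxxxx ✓), payload 110000.
Concatenate: 10001110000 = 0x470 (11 bits → U+0470).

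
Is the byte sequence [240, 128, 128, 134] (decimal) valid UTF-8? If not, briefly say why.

invalid (overlong encoding)

Leading byte 0xF0 = 11110000 → 4-byte form.
Continuation bytes all match 10xxxxxx. Payload decodes to 0x6.
But 0x6 < 0x10000, the minimum for a 4-byte sequence — this is an overlong encoding.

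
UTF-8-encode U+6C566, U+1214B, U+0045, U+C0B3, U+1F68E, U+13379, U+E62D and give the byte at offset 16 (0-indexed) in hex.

U+6C566 → 4-byte form F1 AC 95 A6 at offsets 0–3.
U+1214B → 4-byte form F0 92 85 8B at offsets 4–7.
U+0045 → 1-byte form 45 at offsets 8–8.
U+C0B3 → 3-byte form EC 82 B3 at offsets 9–11.
U+1F68E → 4-byte form F0 9F 9A 8E at offsets 12–15.
U+13379 → 4-byte form F0 93 8D B9 at offsets 16–19.
Offset 16 falls in char 6's range; it's byte 1 of F0 93 8D B9 = 0xF0.

0xF0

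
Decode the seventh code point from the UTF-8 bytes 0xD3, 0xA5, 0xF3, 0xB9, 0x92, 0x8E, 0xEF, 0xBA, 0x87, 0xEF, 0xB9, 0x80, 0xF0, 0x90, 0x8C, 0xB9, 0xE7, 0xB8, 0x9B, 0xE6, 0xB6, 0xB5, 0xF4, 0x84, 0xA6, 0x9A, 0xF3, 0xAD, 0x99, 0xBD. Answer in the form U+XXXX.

Offset 0: leading byte 0xD3 = 11010011 → 2-byte char #1 = D3 A5.
Offset 2: leading byte 0xF3 = 11110011 → 4-byte char #2 = F3 B9 92 8E.
Offset 6: leading byte 0xEF = 11101111 → 3-byte char #3 = EF BA 87.
Offset 9: leading byte 0xEF = 11101111 → 3-byte char #4 = EF B9 80.
Offset 12: leading byte 0xF0 = 11110000 → 4-byte char #5 = F0 90 8C B9.
Offset 16: leading byte 0xE7 = 11100111 → 3-byte char #6 = E7 B8 9B.
Offset 19: leading byte 0xE6 = 11100110 → 3-byte char #7 = E6 B6 B5.
Leading byte 0xE6 = 11100110 matches 1110xxxx → 3-byte sequence.
Byte 1: 0xE6 = 11100110, payload 0110 (4 bits).
Byte 2: 0xB6 = 10110110 (10xxxxxx ✓), payload 110110.
Byte 3: 0xB5 = 10110101 (10xxxxxx ✓), payload 110101.
Concatenate: 0110110110110101 = 0x6DB5 (16 bits → U+6DB5).

U+6DB5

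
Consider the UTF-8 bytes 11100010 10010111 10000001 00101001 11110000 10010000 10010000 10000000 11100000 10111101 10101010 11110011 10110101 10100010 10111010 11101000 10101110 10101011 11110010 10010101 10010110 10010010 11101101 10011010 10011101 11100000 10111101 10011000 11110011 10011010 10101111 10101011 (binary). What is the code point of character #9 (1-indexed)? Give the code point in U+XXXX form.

Offset 0: leading byte 0xE2 = 11100010 → 3-byte char #1 = E2 97 81.
Offset 3: leading byte 0x29 = 00101001 → 1-byte char #2 = 29.
Offset 4: leading byte 0xF0 = 11110000 → 4-byte char #3 = F0 90 90 80.
Offset 8: leading byte 0xE0 = 11100000 → 3-byte char #4 = E0 BD AA.
Offset 11: leading byte 0xF3 = 11110011 → 4-byte char #5 = F3 B5 A2 BA.
Offset 15: leading byte 0xE8 = 11101000 → 3-byte char #6 = E8 AE AB.
Offset 18: leading byte 0xF2 = 11110010 → 4-byte char #7 = F2 95 96 92.
Offset 22: leading byte 0xED = 11101101 → 3-byte char #8 = ED 9A 9D.
Offset 25: leading byte 0xE0 = 11100000 → 3-byte char #9 = E0 BD 98.
Leading byte 0xE0 = 11100000 matches 1110xxxx → 3-byte sequence.
Byte 1: 0xE0 = 11100000, payload 0000 (4 bits).
Byte 2: 0xBD = 10111101 (10xxxxxx ✓), payload 111101.
Byte 3: 0x98 = 10011000 (10xxxxxx ✓), payload 011000.
Concatenate: 0000111101011000 = 0xF58 (16 bits → U+0F58).

U+0F58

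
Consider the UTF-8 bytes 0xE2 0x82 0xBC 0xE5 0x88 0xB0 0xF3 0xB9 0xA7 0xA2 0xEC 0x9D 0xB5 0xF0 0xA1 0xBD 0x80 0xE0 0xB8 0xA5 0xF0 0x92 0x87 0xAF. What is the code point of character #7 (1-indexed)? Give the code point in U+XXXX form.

Offset 0: leading byte 0xE2 = 11100010 → 3-byte char #1 = E2 82 BC.
Offset 3: leading byte 0xE5 = 11100101 → 3-byte char #2 = E5 88 B0.
Offset 6: leading byte 0xF3 = 11110011 → 4-byte char #3 = F3 B9 A7 A2.
Offset 10: leading byte 0xEC = 11101100 → 3-byte char #4 = EC 9D B5.
Offset 13: leading byte 0xF0 = 11110000 → 4-byte char #5 = F0 A1 BD 80.
Offset 17: leading byte 0xE0 = 11100000 → 3-byte char #6 = E0 B8 A5.
Offset 20: leading byte 0xF0 = 11110000 → 4-byte char #7 = F0 92 87 AF.
Leading byte 0xF0 = 11110000 matches 11110xxx → 4-byte sequence.
Byte 1: 0xF0 = 11110000, payload 000 (3 bits).
Byte 2: 0x92 = 10010010 (10xxxxxx ✓), payload 010010.
Byte 3: 0x87 = 10000111 (10xxxxxx ✓), payload 000111.
Byte 4: 0xAF = 10101111 (10xxxxxx ✓), payload 101111.
Concatenate: 000010010000111101111 = 0x121EF (21 bits → U+121EF).

U+121EF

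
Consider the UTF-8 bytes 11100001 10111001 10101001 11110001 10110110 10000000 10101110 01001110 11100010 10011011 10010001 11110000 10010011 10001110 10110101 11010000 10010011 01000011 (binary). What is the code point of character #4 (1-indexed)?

U+26D1

Offset 0: leading byte 0xE1 = 11100001 → 3-byte char #1 = E1 B9 A9.
Offset 3: leading byte 0xF1 = 11110001 → 4-byte char #2 = F1 B6 80 AE.
Offset 7: leading byte 0x4E = 01001110 → 1-byte char #3 = 4E.
Offset 8: leading byte 0xE2 = 11100010 → 3-byte char #4 = E2 9B 91.
Leading byte 0xE2 = 11100010 matches 1110xxxx → 3-byte sequence.
Byte 1: 0xE2 = 11100010, payload 0010 (4 bits).
Byte 2: 0x9B = 10011011 (10xxxxxx ✓), payload 011011.
Byte 3: 0x91 = 10010001 (10xxxxxx ✓), payload 010001.
Concatenate: 0010011011010001 = 0x26D1 (16 bits → U+26D1).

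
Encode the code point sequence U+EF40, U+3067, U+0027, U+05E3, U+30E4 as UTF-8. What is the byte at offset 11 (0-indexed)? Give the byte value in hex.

U+EF40 → 3-byte form EE BD 80 at offsets 0–2.
U+3067 → 3-byte form E3 81 A7 at offsets 3–5.
U+0027 → 1-byte form 27 at offsets 6–6.
U+05E3 → 2-byte form D7 A3 at offsets 7–8.
U+30E4 → 3-byte form E3 83 A4 at offsets 9–11.
Offset 11 falls in char 5's range; it's byte 3 of E3 83 A4 = 0xA4.

0xA4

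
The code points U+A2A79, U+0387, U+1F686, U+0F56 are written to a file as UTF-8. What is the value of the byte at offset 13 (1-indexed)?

1-indexed offset 13 is 0-indexed offset 12.
U+A2A79 → 4-byte form F2 A2 A9 B9 at offsets 0–3.
U+0387 → 2-byte form CE 87 at offsets 4–5.
U+1F686 → 4-byte form F0 9F 9A 86 at offsets 6–9.
U+0F56 → 3-byte form E0 BD 96 at offsets 10–12.
Offset 12 falls in char 4's range; it's byte 3 of E0 BD 96 = 0x96.

0x96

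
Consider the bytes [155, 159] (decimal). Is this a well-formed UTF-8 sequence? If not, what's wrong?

invalid (continuation byte with no leading byte)

Byte 0x9B = 10011011 has the form 10xxxxxx — a continuation byte — but there is no preceding leading byte.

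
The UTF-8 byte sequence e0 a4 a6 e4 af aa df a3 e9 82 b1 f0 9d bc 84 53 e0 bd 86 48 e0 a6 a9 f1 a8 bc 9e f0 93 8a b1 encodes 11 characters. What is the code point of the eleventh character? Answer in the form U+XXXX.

Offset 0: leading byte 0xE0 = 11100000 → 3-byte char #1 = E0 A4 A6.
Offset 3: leading byte 0xE4 = 11100100 → 3-byte char #2 = E4 AF AA.
Offset 6: leading byte 0xDF = 11011111 → 2-byte char #3 = DF A3.
Offset 8: leading byte 0xE9 = 11101001 → 3-byte char #4 = E9 82 B1.
Offset 11: leading byte 0xF0 = 11110000 → 4-byte char #5 = F0 9D BC 84.
Offset 15: leading byte 0x53 = 01010011 → 1-byte char #6 = 53.
Offset 16: leading byte 0xE0 = 11100000 → 3-byte char #7 = E0 BD 86.
Offset 19: leading byte 0x48 = 01001000 → 1-byte char #8 = 48.
Offset 20: leading byte 0xE0 = 11100000 → 3-byte char #9 = E0 A6 A9.
Offset 23: leading byte 0xF1 = 11110001 → 4-byte char #10 = F1 A8 BC 9E.
Offset 27: leading byte 0xF0 = 11110000 → 4-byte char #11 = F0 93 8A B1.
Leading byte 0xF0 = 11110000 matches 11110xxx → 4-byte sequence.
Byte 1: 0xF0 = 11110000, payload 000 (3 bits).
Byte 2: 0x93 = 10010011 (10xxxxxx ✓), payload 010011.
Byte 3: 0x8A = 10001010 (10xxxxxx ✓), payload 001010.
Byte 4: 0xB1 = 10110001 (10xxxxxx ✓), payload 110001.
Concatenate: 000010011001010110001 = 0x132B1 (21 bits → U+132B1).

U+132B1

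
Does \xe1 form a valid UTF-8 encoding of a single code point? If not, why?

invalid (sequence truncated)

Leading byte 0xE1 = 11100001 → 3-byte form, but only 1 byte is present.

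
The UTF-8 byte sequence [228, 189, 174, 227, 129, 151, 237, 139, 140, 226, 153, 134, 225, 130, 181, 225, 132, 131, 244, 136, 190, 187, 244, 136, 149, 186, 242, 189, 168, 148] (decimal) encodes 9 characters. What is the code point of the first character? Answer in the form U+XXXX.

U+4F6E

Offset 0: leading byte 0xE4 = 11100100 → 3-byte char #1 = E4 BD AE.
Leading byte 0xE4 = 11100100 matches 1110xxxx → 3-byte sequence.
Byte 1: 0xE4 = 11100100, payload 0100 (4 bits).
Byte 2: 0xBD = 10111101 (10xxxxxx ✓), payload 111101.
Byte 3: 0xAE = 10101110 (10xxxxxx ✓), payload 101110.
Concatenate: 0100111101101110 = 0x4F6E (16 bits → U+4F6E).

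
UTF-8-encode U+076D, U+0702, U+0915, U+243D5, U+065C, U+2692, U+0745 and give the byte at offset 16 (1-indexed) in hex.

1-indexed offset 16 is 0-indexed offset 15.
U+076D → 2-byte form DD AD at offsets 0–1.
U+0702 → 2-byte form DC 82 at offsets 2–3.
U+0915 → 3-byte form E0 A4 95 at offsets 4–6.
U+243D5 → 4-byte form F0 A4 8F 95 at offsets 7–10.
U+065C → 2-byte form D9 9C at offsets 11–12.
U+2692 → 3-byte form E2 9A 92 at offsets 13–15.
Offset 15 falls in char 6's range; it's byte 3 of E2 9A 92 = 0x92.

0x92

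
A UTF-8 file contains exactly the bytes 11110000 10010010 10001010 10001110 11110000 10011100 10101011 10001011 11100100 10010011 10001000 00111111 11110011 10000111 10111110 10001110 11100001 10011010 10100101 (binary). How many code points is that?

Byte at offset 0: 0xF0 = 11110000 → 4-byte char (#1). Advance 4.
Byte at offset 4: 0xF0 = 11110000 → 4-byte char (#2). Advance 4.
Byte at offset 8: 0xE4 = 11100100 → 3-byte char (#3). Advance 3.
Byte at offset 11: 0x3F = 00111111 → 1-byte char (#4). Advance 1.
Byte at offset 12: 0xF3 = 11110011 → 4-byte char (#5). Advance 4.
Byte at offset 16: 0xE1 = 11100001 → 3-byte char (#6). Advance 3.
Reached end at offset 19 after 6 code points.

6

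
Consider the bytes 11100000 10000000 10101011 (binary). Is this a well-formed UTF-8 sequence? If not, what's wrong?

Leading byte 0xE0 = 11100000 → 3-byte form.
Continuation bytes all match 10xxxxxx. Payload decodes to 0x2B.
But 0x2B < 0x800, the minimum for a 3-byte sequence — this is an overlong encoding.

invalid (overlong encoding)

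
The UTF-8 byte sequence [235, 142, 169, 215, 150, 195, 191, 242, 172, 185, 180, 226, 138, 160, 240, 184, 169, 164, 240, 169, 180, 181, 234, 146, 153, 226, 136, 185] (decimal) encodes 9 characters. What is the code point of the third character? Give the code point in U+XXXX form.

U+00FF

Offset 0: leading byte 0xEB = 11101011 → 3-byte char #1 = EB 8E A9.
Offset 3: leading byte 0xD7 = 11010111 → 2-byte char #2 = D7 96.
Offset 5: leading byte 0xC3 = 11000011 → 2-byte char #3 = C3 BF.
Leading byte 0xC3 = 11000011 matches 110xxxxx → 2-byte sequence.
Byte 1: 0xC3 = 11000011, payload 00011 (5 bits).
Byte 2: 0xBF = 10111111 (10xxxxxx ✓), payload 111111.
Concatenate: 00011111111 = 0xFF (11 bits → U+00FF).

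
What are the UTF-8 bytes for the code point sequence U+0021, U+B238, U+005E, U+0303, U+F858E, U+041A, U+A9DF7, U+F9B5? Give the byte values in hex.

U+0021: 1-byte form → 21.
U+B238: 3-byte form → EB 88 B8.
U+005E: 1-byte form → 5E.
U+0303: 2-byte form → CC 83.
U+F858E: 4-byte form → F3 B8 96 8E.
U+041A: 2-byte form → D0 9A.
U+A9DF7: 4-byte form → F2 A9 B7 B7.
U+F9B5: 3-byte form → EF A6 B5.
Concatenated (20 bytes): 21 EB 88 B8 5E CC 83 F3 B8 96 8E D0 9A F2 A9 B7 B7 EF A6 B5.

21 EB 88 B8 5E CC 83 F3 B8 96 8E D0 9A F2 A9 B7 B7 EF A6 B5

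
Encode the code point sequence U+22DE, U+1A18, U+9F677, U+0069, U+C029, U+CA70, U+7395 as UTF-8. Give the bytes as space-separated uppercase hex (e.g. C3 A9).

U+22DE: 3-byte form → E2 8B 9E.
U+1A18: 3-byte form → E1 A8 98.
U+9F677: 4-byte form → F2 9F 99 B7.
U+0069: 1-byte form → 69.
U+C029: 3-byte form → EC 80 A9.
U+CA70: 3-byte form → EC A9 B0.
U+7395: 3-byte form → E7 8E 95.
Concatenated (20 bytes): E2 8B 9E E1 A8 98 F2 9F 99 B7 69 EC 80 A9 EC A9 B0 E7 8E 95.

E2 8B 9E E1 A8 98 F2 9F 99 B7 69 EC 80 A9 EC A9 B0 E7 8E 95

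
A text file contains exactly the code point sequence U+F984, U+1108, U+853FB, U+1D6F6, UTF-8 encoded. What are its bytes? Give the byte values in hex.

EF A6 84 E1 84 88 F2 85 8F BB F0 9D 9B B6

U+F984: 3-byte form → EF A6 84.
U+1108: 3-byte form → E1 84 88.
U+853FB: 4-byte form → F2 85 8F BB.
U+1D6F6: 4-byte form → F0 9D 9B B6.
Concatenated (14 bytes): EF A6 84 E1 84 88 F2 85 8F BB F0 9D 9B B6.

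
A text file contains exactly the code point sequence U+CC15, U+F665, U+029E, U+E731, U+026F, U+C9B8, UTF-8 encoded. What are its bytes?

EC B0 95 EF 99 A5 CA 9E EE 9C B1 C9 AF EC A6 B8

U+CC15: 3-byte form → EC B0 95.
U+F665: 3-byte form → EF 99 A5.
U+029E: 2-byte form → CA 9E.
U+E731: 3-byte form → EE 9C B1.
U+026F: 2-byte form → C9 AF.
U+C9B8: 3-byte form → EC A6 B8.
Concatenated (16 bytes): EC B0 95 EF 99 A5 CA 9E EE 9C B1 C9 AF EC A6 B8.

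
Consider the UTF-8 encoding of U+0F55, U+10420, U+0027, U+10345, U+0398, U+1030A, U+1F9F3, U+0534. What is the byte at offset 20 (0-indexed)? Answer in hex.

0xA7

U+0F55 → 3-byte form E0 BD 95 at offsets 0–2.
U+10420 → 4-byte form F0 90 90 A0 at offsets 3–6.
U+0027 → 1-byte form 27 at offsets 7–7.
U+10345 → 4-byte form F0 90 8D 85 at offsets 8–11.
U+0398 → 2-byte form CE 98 at offsets 12–13.
U+1030A → 4-byte form F0 90 8C 8A at offsets 14–17.
U+1F9F3 → 4-byte form F0 9F A7 B3 at offsets 18–21.
Offset 20 falls in char 7's range; it's byte 3 of F0 9F A7 B3 = 0xA7.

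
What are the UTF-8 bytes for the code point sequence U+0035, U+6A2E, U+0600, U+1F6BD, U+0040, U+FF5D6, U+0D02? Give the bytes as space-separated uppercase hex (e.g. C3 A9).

U+0035: 1-byte form → 35.
U+6A2E: 3-byte form → E6 A8 AE.
U+0600: 2-byte form → D8 80.
U+1F6BD: 4-byte form → F0 9F 9A BD.
U+0040: 1-byte form → 40.
U+FF5D6: 4-byte form → F3 BF 97 96.
U+0D02: 3-byte form → E0 B4 82.
Concatenated (18 bytes): 35 E6 A8 AE D8 80 F0 9F 9A BD 40 F3 BF 97 96 E0 B4 82.

35 E6 A8 AE D8 80 F0 9F 9A BD 40 F3 BF 97 96 E0 B4 82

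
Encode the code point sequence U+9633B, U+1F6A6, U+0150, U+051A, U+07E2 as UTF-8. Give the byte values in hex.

F2 96 8C BB F0 9F 9A A6 C5 90 D4 9A DF A2

U+9633B: 4-byte form → F2 96 8C BB.
U+1F6A6: 4-byte form → F0 9F 9A A6.
U+0150: 2-byte form → C5 90.
U+051A: 2-byte form → D4 9A.
U+07E2: 2-byte form → DF A2.
Concatenated (14 bytes): F2 96 8C BB F0 9F 9A A6 C5 90 D4 9A DF A2.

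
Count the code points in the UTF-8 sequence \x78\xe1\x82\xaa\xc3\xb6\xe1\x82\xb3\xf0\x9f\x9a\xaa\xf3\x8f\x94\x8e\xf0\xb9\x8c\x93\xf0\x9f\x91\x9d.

8

Byte at offset 0: 0x78 = 01111000 → 1-byte char (#1). Advance 1.
Byte at offset 1: 0xE1 = 11100001 → 3-byte char (#2). Advance 3.
Byte at offset 4: 0xC3 = 11000011 → 2-byte char (#3). Advance 2.
Byte at offset 6: 0xE1 = 11100001 → 3-byte char (#4). Advance 3.
Byte at offset 9: 0xF0 = 11110000 → 4-byte char (#5). Advance 4.
Byte at offset 13: 0xF3 = 11110011 → 4-byte char (#6). Advance 4.
Byte at offset 17: 0xF0 = 11110000 → 4-byte char (#7). Advance 4.
Byte at offset 21: 0xF0 = 11110000 → 4-byte char (#8). Advance 4.
Reached end at offset 25 after 8 code points.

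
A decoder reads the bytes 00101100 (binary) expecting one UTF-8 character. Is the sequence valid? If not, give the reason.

valid

Leading byte 0x2C = 00101100 → 1-byte form.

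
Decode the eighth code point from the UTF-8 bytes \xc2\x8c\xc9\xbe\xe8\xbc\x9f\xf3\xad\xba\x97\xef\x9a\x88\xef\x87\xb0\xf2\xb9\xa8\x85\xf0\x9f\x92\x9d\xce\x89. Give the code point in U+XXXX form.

U+1F49D

Offset 0: leading byte 0xC2 = 11000010 → 2-byte char #1 = C2 8C.
Offset 2: leading byte 0xC9 = 11001001 → 2-byte char #2 = C9 BE.
Offset 4: leading byte 0xE8 = 11101000 → 3-byte char #3 = E8 BC 9F.
Offset 7: leading byte 0xF3 = 11110011 → 4-byte char #4 = F3 AD BA 97.
Offset 11: leading byte 0xEF = 11101111 → 3-byte char #5 = EF 9A 88.
Offset 14: leading byte 0xEF = 11101111 → 3-byte char #6 = EF 87 B0.
Offset 17: leading byte 0xF2 = 11110010 → 4-byte char #7 = F2 B9 A8 85.
Offset 21: leading byte 0xF0 = 11110000 → 4-byte char #8 = F0 9F 92 9D.
Leading byte 0xF0 = 11110000 matches 11110xxx → 4-byte sequence.
Byte 1: 0xF0 = 11110000, payload 000 (3 bits).
Byte 2: 0x9F = 10011111 (10xxxxxx ✓), payload 011111.
Byte 3: 0x92 = 10010010 (10xxxxxx ✓), payload 010010.
Byte 4: 0x9D = 10011101 (10xxxxxx ✓), payload 011101.
Concatenate: 000011111010010011101 = 0x1F49D (21 bits → U+1F49D).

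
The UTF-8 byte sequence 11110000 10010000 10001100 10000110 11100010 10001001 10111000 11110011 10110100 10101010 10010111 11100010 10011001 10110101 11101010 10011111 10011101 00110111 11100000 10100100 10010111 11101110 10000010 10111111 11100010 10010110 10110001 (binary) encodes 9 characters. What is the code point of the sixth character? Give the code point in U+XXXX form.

Offset 0: leading byte 0xF0 = 11110000 → 4-byte char #1 = F0 90 8C 86.
Offset 4: leading byte 0xE2 = 11100010 → 3-byte char #2 = E2 89 B8.
Offset 7: leading byte 0xF3 = 11110011 → 4-byte char #3 = F3 B4 AA 97.
Offset 11: leading byte 0xE2 = 11100010 → 3-byte char #4 = E2 99 B5.
Offset 14: leading byte 0xEA = 11101010 → 3-byte char #5 = EA 9F 9D.
Offset 17: leading byte 0x37 = 00110111 → 1-byte char #6 = 37.
Leading byte 0x37 = 00110111 matches 0xxxxxxx → 1-byte sequence.
Byte 1: 0x37 = 00110111, payload 0110111 (7 bits).
Concatenate: 0110111 = 0x37 (7 bits → U+0037).

U+0037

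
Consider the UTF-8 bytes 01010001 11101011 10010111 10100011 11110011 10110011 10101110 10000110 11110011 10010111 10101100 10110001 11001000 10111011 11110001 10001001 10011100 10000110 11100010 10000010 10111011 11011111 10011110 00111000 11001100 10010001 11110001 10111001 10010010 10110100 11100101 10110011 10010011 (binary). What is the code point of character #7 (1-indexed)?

U+20BB

Offset 0: leading byte 0x51 = 01010001 → 1-byte char #1 = 51.
Offset 1: leading byte 0xEB = 11101011 → 3-byte char #2 = EB 97 A3.
Offset 4: leading byte 0xF3 = 11110011 → 4-byte char #3 = F3 B3 AE 86.
Offset 8: leading byte 0xF3 = 11110011 → 4-byte char #4 = F3 97 AC B1.
Offset 12: leading byte 0xC8 = 11001000 → 2-byte char #5 = C8 BB.
Offset 14: leading byte 0xF1 = 11110001 → 4-byte char #6 = F1 89 9C 86.
Offset 18: leading byte 0xE2 = 11100010 → 3-byte char #7 = E2 82 BB.
Leading byte 0xE2 = 11100010 matches 1110xxxx → 3-byte sequence.
Byte 1: 0xE2 = 11100010, payload 0010 (4 bits).
Byte 2: 0x82 = 10000010 (10xxxxxx ✓), payload 000010.
Byte 3: 0xBB = 10111011 (10xxxxxx ✓), payload 111011.
Concatenate: 0010000010111011 = 0x20BB (16 bits → U+20BB).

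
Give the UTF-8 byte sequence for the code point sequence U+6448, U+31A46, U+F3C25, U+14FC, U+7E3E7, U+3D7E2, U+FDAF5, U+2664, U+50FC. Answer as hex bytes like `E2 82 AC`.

U+6448: 3-byte form → E6 91 88.
U+31A46: 4-byte form → F0 B1 A9 86.
U+F3C25: 4-byte form → F3 B3 B0 A5.
U+14FC: 3-byte form → E1 93 BC.
U+7E3E7: 4-byte form → F1 BE 8F A7.
U+3D7E2: 4-byte form → F0 BD 9F A2.
U+FDAF5: 4-byte form → F3 BD AB B5.
U+2664: 3-byte form → E2 99 A4.
U+50FC: 3-byte form → E5 83 BC.
Concatenated (32 bytes): E6 91 88 F0 B1 A9 86 F3 B3 B0 A5 E1 93 BC F1 BE 8F A7 F0 BD 9F A2 F3 BD AB B5 E2 99 A4 E5 83 BC.

E6 91 88 F0 B1 A9 86 F3 B3 B0 A5 E1 93 BC F1 BE 8F A7 F0 BD 9F A2 F3 BD AB B5 E2 99 A4 E5 83 BC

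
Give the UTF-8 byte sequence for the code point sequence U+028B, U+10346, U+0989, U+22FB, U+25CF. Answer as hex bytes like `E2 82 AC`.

U+028B: 2-byte form → CA 8B.
U+10346: 4-byte form → F0 90 8D 86.
U+0989: 3-byte form → E0 A6 89.
U+22FB: 3-byte form → E2 8B BB.
U+25CF: 3-byte form → E2 97 8F.
Concatenated (15 bytes): CA 8B F0 90 8D 86 E0 A6 89 E2 8B BB E2 97 8F.

CA 8B F0 90 8D 86 E0 A6 89 E2 8B BB E2 97 8F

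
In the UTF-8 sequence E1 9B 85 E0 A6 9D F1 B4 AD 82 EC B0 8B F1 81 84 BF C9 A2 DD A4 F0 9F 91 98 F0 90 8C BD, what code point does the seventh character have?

Offset 0: leading byte 0xE1 = 11100001 → 3-byte char #1 = E1 9B 85.
Offset 3: leading byte 0xE0 = 11100000 → 3-byte char #2 = E0 A6 9D.
Offset 6: leading byte 0xF1 = 11110001 → 4-byte char #3 = F1 B4 AD 82.
Offset 10: leading byte 0xEC = 11101100 → 3-byte char #4 = EC B0 8B.
Offset 13: leading byte 0xF1 = 11110001 → 4-byte char #5 = F1 81 84 BF.
Offset 17: leading byte 0xC9 = 11001001 → 2-byte char #6 = C9 A2.
Offset 19: leading byte 0xDD = 11011101 → 2-byte char #7 = DD A4.
Leading byte 0xDD = 11011101 matches 110xxxxx → 2-byte sequence.
Byte 1: 0xDD = 11011101, payload 11101 (5 bits).
Byte 2: 0xA4 = 10100100 (10xxxxxx ✓), payload 100100.
Concatenate: 11101100100 = 0x764 (11 bits → U+0764).

U+0764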